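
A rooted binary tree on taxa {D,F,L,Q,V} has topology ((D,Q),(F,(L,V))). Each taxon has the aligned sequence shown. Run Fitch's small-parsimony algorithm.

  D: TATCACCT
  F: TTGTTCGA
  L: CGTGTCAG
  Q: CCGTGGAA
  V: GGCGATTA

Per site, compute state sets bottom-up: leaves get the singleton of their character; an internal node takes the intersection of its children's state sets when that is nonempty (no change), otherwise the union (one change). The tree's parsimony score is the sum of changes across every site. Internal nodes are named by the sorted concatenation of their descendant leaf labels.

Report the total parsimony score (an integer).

DQ@0: {T} ∪ {C} = {C,T} (union, +1)
LV@0: {C} ∪ {G} = {C,G} (union, +1)
FLV@0: {T} ∪ {C,G} = {C,G,T} (union, +1)
DFLQV@0: {C,T} ∩ {C,G,T} = {C,T} (intersection, +0)
DQ@1: {A} ∪ {C} = {A,C} (union, +1)
LV@1: {G} ∩ {G} = {G} (intersection, +0)
FLV@1: {T} ∪ {G} = {G,T} (union, +1)
DFLQV@1: {A,C} ∪ {G,T} = {A,C,G,T} (union, +1)
DQ@2: {T} ∪ {G} = {G,T} (union, +1)
LV@2: {T} ∪ {C} = {C,T} (union, +1)
FLV@2: {G} ∪ {C,T} = {C,G,T} (union, +1)
DFLQV@2: {G,T} ∩ {C,G,T} = {G,T} (intersection, +0)
DQ@3: {C} ∪ {T} = {C,T} (union, +1)
LV@3: {G} ∩ {G} = {G} (intersection, +0)
FLV@3: {T} ∪ {G} = {G,T} (union, +1)
DFLQV@3: {C,T} ∩ {G,T} = {T} (intersection, +0)
DQ@4: {A} ∪ {G} = {A,G} (union, +1)
LV@4: {T} ∪ {A} = {A,T} (union, +1)
FLV@4: {T} ∩ {A,T} = {T} (intersection, +0)
DFLQV@4: {A,G} ∪ {T} = {A,G,T} (union, +1)
DQ@5: {C} ∪ {G} = {C,G} (union, +1)
LV@5: {C} ∪ {T} = {C,T} (union, +1)
FLV@5: {C} ∩ {C,T} = {C} (intersection, +0)
DFLQV@5: {C,G} ∩ {C} = {C} (intersection, +0)
DQ@6: {C} ∪ {A} = {A,C} (union, +1)
LV@6: {A} ∪ {T} = {A,T} (union, +1)
FLV@6: {G} ∪ {A,T} = {A,G,T} (union, +1)
DFLQV@6: {A,C} ∩ {A,G,T} = {A} (intersection, +0)
DQ@7: {T} ∪ {A} = {A,T} (union, +1)
LV@7: {G} ∪ {A} = {A,G} (union, +1)
FLV@7: {A} ∩ {A,G} = {A} (intersection, +0)
DFLQV@7: {A,T} ∩ {A} = {A} (intersection, +0)
per-site changes: [3, 3, 3, 2, 3, 2, 3, 2]; total = 21

21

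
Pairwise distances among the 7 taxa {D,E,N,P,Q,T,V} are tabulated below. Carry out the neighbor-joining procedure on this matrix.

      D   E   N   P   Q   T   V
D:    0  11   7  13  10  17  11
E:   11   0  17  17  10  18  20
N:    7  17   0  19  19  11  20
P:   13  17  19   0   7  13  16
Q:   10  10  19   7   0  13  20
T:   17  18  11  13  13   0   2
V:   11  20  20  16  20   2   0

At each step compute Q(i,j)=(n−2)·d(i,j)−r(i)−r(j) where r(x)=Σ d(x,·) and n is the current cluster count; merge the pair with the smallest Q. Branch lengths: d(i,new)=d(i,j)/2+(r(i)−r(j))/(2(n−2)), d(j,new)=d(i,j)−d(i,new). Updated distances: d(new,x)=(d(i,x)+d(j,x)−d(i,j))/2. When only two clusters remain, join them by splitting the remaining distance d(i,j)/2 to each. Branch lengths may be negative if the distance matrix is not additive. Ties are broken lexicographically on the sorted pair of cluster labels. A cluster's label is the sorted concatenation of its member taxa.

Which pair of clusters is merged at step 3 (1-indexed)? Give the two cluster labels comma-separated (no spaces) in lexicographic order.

1. join T+V (d=2, Q=-153) ⇒ TV; edges |T|=-1/2, |V|=5/2
  updated: d(D,TV)=13, d(E,TV)=18, d(N,TV)=29/2, d(P,TV)=27/2, d(Q,TV)=31/2
2. join P+Q (d=7, Q=-103) ⇒ PQ; edges |P|=9/2, |Q|=5/2
  updated: d(D,PQ)=8, d(E,PQ)=10, d(N,PQ)=31/2, d(PQ,TV)=11
3. join D+N (d=7, Q=-72) ⇒ DN; edges |D|=1, |N|=6
  updated: d(DN,E)=21/2, d(DN,PQ)=33/4, d(DN,TV)=41/4
4. join DN+TV (d=41/4, Q=-191/4) ⇒ DNTV; edges |DN|=41/16, |TV|=123/16
  updated: d(DNTV,E)=73/8, d(DNTV,PQ)=9/2
5. join DNTV+E (d=73/8, Q=-189/8) ⇒ DENTV; edges |DNTV|=29/16, |E|=117/16
  updated: d(DENTV,PQ)=43/16
6. join DENTV+PQ (d=43/16) ⇒ DENPQTV; edges |DENTV|=43/32, |PQ|=43/32
final tree: ((((D:1,N:6):41/16,(T:-1/2,V:5/2):123/16):29/16,E:117/16):43/32,(P:9/2,Q:5/2):43/32)
total length: 609/16

D,N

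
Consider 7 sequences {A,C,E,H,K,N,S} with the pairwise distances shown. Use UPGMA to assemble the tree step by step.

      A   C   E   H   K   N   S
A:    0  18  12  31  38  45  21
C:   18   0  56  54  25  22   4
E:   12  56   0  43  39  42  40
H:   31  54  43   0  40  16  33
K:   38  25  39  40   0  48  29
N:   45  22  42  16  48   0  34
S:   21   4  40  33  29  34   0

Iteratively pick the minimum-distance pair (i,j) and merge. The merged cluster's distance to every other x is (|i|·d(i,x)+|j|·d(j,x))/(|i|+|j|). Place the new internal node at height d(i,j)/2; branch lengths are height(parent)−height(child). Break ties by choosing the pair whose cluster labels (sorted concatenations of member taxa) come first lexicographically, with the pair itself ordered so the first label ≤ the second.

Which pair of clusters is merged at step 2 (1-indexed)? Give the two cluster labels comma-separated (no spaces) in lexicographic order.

A,E

step 1: merge (C,S) at d=4; branch lengths C→2, S→2; new cluster CS
  updated: d(A,CS)=39/2, d(CS,E)=48, d(CS,H)=87/2, d(CS,K)=27, d(CS,N)=28
step 2: merge (A,E) at d=12; branch lengths A→6, E→6; new cluster AE
  updated: d(AE,CS)=135/4, d(AE,H)=37, d(AE,K)=77/2, d(AE,N)=87/2
step 3: merge (H,N) at d=16; branch lengths H→8, N→8; new cluster HN
  updated: d(AE,HN)=161/4, d(CS,HN)=143/4, d(HN,K)=44
step 4: merge (CS,K) at d=27; branch lengths CS→23/2, K→27/2; new cluster CKS
  updated: d(AE,CKS)=106/3, d(CKS,HN)=77/2
step 5: merge (AE,CKS) at d=106/3; branch lengths AE→35/3, CKS→25/6; new cluster ACEKS
  updated: d(ACEKS,HN)=196/5
step 6: merge (ACEKS,HN) at d=196/5; branch lengths ACEKS→29/15, HN→58/5; new cluster ACEHKNS
final tree: (((A:6,E:6):35/3,((C:2,S:2):23/2,K:27/2):25/6):29/15,(H:8,N:8):58/5)
total length: 2591/30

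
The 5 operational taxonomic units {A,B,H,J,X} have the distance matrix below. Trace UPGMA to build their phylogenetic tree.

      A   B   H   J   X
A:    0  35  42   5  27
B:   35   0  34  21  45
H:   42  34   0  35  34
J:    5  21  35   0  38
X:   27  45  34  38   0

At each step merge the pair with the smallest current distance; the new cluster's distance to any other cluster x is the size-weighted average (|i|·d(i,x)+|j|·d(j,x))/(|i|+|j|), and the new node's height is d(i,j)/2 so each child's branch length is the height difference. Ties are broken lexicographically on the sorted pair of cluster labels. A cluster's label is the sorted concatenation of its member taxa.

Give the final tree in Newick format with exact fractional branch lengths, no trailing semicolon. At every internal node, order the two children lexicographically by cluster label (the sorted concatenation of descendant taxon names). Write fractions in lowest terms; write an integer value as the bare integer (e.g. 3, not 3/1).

(((A:5/2,J:5/2):23/2,B:14):53/12,(H:17,X:17):17/12)

step 1: merge (A,J) at d=5; branch lengths A→5/2, J→5/2; new cluster AJ
  updated: d(AJ,B)=28, d(AJ,H)=77/2, d(AJ,X)=65/2
step 2: merge (AJ,B) at d=28; branch lengths AJ→23/2, B→14; new cluster ABJ
  updated: d(ABJ,H)=37, d(ABJ,X)=110/3
step 3: merge (H,X) at d=34; branch lengths H→17, X→17; new cluster HX
  updated: d(ABJ,HX)=221/6
step 4: merge (ABJ,HX) at d=221/6; branch lengths ABJ→53/12, HX→17/12; new cluster ABHJX
final tree: (((A:5/2,J:5/2):23/2,B:14):53/12,(H:17,X:17):17/12)
total length: 211/3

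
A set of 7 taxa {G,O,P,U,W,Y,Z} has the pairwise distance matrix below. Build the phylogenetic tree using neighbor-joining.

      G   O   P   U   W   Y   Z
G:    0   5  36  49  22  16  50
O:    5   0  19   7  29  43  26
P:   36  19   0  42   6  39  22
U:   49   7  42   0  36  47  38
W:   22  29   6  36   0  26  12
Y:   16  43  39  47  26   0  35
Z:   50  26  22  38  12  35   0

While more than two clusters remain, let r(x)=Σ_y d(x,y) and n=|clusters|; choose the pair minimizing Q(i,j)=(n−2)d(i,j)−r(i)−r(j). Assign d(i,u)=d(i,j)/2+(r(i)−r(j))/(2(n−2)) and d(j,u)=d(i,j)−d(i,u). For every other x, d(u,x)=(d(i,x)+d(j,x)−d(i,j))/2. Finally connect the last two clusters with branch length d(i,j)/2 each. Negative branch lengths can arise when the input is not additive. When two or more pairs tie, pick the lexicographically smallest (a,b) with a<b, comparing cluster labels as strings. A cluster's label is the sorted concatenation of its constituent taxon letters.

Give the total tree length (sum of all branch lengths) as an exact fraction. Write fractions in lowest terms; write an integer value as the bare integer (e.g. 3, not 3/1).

1203/16

iteration 1: select O,U (d=7, Q=-313); attach at lengths (-11/2, 25/2); label the merged cluster OU
  updated: d(G,OU)=47/2, d(OU,P)=27, d(OU,W)=29, d(OU,Y)=83/2, d(OU,Z)=57/2
iteration 2: select G,Y (d=16, Q=-241); attach at lengths (27/4, 37/4); label the merged cluster GY
  updated: d(GY,OU)=49/2, d(GY,P)=59/2, d(GY,W)=16, d(GY,Z)=69/2
iteration 3: select GY,OU (d=49/2, Q=-140); attach at lengths (23/2, 13); label the merged cluster GOUY
  updated: d(GOUY,P)=16, d(GOUY,W)=41/4, d(GOUY,Z)=77/4
iteration 4: select GOUY,Z (d=77/4, Q=-241/4); attach at lengths (123/16, 185/16); label the merged cluster GOUYZ
  updated: d(GOUYZ,P)=75/8, d(GOUYZ,W)=3/2
iteration 5: select GOUYZ,P (d=75/8, Q=-135/8); attach at lengths (39/16, 111/16); label the merged cluster GOPUYZ
  updated: d(GOPUYZ,W)=-15/16
iteration 6: select GOPUYZ,W (d=-15/16); attach at lengths (-15/32, -15/32); label the merged cluster GOPUWYZ
final tree: (((((G:27/4,Y:37/4):23/2,(O:-11/2,U:25/2):13):123/16,Z:185/16):39/16,P:111/16):-15/32,W:-15/32)
total length: 1203/16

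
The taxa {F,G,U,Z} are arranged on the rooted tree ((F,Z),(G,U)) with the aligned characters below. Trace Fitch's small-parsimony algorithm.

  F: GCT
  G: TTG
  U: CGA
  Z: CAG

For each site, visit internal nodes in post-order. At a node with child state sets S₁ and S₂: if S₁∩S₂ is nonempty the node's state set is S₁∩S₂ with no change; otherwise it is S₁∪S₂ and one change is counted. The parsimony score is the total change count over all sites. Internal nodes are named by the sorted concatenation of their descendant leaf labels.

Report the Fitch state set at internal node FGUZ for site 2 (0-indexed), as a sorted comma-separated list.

G

FZ@0: {G} ∪ {C} = {C,G} (union, +1)
GU@0: {T} ∪ {C} = {C,T} (union, +1)
FGUZ@0: {C,G} ∩ {C,T} = {C} (intersection, +0)
FZ@1: {C} ∪ {A} = {A,C} (union, +1)
GU@1: {T} ∪ {G} = {G,T} (union, +1)
FGUZ@1: {A,C} ∪ {G,T} = {A,C,G,T} (union, +1)
FZ@2: {T} ∪ {G} = {G,T} (union, +1)
GU@2: {G} ∪ {A} = {A,G} (union, +1)
FGUZ@2: {G,T} ∩ {A,G} = {G} (intersection, +0)
per-site changes: [2, 3, 2]; total = 7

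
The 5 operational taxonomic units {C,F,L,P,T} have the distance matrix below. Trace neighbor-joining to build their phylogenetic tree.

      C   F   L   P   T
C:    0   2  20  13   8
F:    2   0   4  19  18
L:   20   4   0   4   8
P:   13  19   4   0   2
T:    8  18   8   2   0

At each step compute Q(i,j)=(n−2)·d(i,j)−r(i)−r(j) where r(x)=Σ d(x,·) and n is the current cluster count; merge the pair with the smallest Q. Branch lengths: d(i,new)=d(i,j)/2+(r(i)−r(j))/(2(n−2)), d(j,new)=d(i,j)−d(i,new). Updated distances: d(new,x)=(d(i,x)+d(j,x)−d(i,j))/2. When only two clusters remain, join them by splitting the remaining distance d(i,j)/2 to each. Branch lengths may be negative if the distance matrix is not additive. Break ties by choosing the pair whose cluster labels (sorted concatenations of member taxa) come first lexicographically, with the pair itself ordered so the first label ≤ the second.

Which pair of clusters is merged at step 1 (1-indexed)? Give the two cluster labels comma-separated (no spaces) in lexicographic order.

C,F

1. join C+F (d=2, Q=-80) ⇒ CF; edges |C|=1, |F|=1
  updated: d(CF,L)=11, d(CF,P)=15, d(CF,T)=12
2. join CF+L (d=11, Q=-39) ⇒ CFL; edges |CF|=37/4, |L|=7/4
  updated: d(CFL,P)=4, d(CFL,T)=9/2
3. join CFL+P (d=4, Q=-21/2) ⇒ CFLP; edges |CFL|=13/4, |P|=3/4
  updated: d(CFLP,T)=5/4
4. join CFLP+T (d=5/4) ⇒ CFLPT; edges |CFLP|=5/8, |T|=5/8
final tree: ((((C:1,F:1):37/4,L:7/4):13/4,P:3/4):5/8,T:5/8)
total length: 73/4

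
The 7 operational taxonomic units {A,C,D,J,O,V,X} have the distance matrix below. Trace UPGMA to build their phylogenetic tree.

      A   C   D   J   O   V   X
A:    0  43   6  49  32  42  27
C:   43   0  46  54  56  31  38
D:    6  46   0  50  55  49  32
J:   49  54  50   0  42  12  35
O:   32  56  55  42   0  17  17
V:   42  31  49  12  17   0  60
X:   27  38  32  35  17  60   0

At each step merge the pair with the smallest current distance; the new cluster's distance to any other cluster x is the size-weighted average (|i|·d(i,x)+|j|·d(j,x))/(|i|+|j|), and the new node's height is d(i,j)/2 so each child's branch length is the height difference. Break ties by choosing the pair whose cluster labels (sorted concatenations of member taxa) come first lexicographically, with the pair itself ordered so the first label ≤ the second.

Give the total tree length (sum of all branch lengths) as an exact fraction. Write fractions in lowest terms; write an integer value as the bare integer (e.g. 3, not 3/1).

iteration 1: select A,D (d=6); attach at lengths (3, 3); label the merged cluster AD
  updated: d(AD,C)=89/2, d(AD,J)=99/2, d(AD,O)=87/2, d(AD,V)=91/2, d(AD,X)=59/2
iteration 2: select J,V (d=12); attach at lengths (6, 6); label the merged cluster JV
  updated: d(AD,JV)=95/2, d(C,JV)=85/2, d(JV,O)=59/2, d(JV,X)=95/2
iteration 3: select O,X (d=17); attach at lengths (17/2, 17/2); label the merged cluster OX
  updated: d(AD,OX)=73/2, d(C,OX)=47, d(JV,OX)=77/2
iteration 4: select AD,OX (d=73/2); attach at lengths (61/4, 39/4); label the merged cluster ADOX
  updated: d(ADOX,C)=183/4, d(ADOX,JV)=43
iteration 5: select C,JV (d=85/2); attach at lengths (85/4, 61/4); label the merged cluster CJV
  updated: d(ADOX,CJV)=527/12
iteration 6: select ADOX,CJV (d=527/12); attach at lengths (89/24, 17/24); label the merged cluster ACDJOVX
final tree: (((A:3,D:3):61/4,(O:17/2,X:17/2):39/4):89/24,(C:85/4,(J:6,V:6):61/4):17/24)
total length: 1211/12

1211/12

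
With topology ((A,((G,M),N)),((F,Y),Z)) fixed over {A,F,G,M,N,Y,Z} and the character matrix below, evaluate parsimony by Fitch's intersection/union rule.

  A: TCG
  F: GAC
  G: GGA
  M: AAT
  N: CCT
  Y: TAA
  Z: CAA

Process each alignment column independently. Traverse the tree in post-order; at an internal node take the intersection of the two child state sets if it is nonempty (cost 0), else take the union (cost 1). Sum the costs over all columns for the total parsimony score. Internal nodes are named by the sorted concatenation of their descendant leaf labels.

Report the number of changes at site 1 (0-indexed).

site 0, node GM: G={G} ∪ M={A} → {A,G} (+1)
site 0, node GMN: GM={A,G} ∪ N={C} → {A,C,G} (+1)
site 0, node AGMN: A={T} ∪ GMN={A,C,G} → {A,C,G,T} (+1)
site 0, node FY: F={G} ∪ Y={T} → {G,T} (+1)
site 0, node FYZ: FY={G,T} ∪ Z={C} → {C,G,T} (+1)
site 0, node AFGMNYZ: AGMN={A,C,G,T} ∩ FYZ={C,G,T} → {C,G,T} (+0)
site 1, node GM: G={G} ∪ M={A} → {A,G} (+1)
site 1, node GMN: GM={A,G} ∪ N={C} → {A,C,G} (+1)
site 1, node AGMN: A={C} ∩ GMN={A,C,G} → {C} (+0)
site 1, node FY: F={A} ∩ Y={A} → {A} (+0)
site 1, node FYZ: FY={A} ∩ Z={A} → {A} (+0)
site 1, node AFGMNYZ: AGMN={C} ∪ FYZ={A} → {A,C} (+1)
site 2, node GM: G={A} ∪ M={T} → {A,T} (+1)
site 2, node GMN: GM={A,T} ∩ N={T} → {T} (+0)
site 2, node AGMN: A={G} ∪ GMN={T} → {G,T} (+1)
site 2, node FY: F={C} ∪ Y={A} → {A,C} (+1)
site 2, node FYZ: FY={A,C} ∩ Z={A} → {A} (+0)
site 2, node AFGMNYZ: AGMN={G,T} ∪ FYZ={A} → {A,G,T} (+1)
per-site changes: [5, 3, 4]; total = 12

3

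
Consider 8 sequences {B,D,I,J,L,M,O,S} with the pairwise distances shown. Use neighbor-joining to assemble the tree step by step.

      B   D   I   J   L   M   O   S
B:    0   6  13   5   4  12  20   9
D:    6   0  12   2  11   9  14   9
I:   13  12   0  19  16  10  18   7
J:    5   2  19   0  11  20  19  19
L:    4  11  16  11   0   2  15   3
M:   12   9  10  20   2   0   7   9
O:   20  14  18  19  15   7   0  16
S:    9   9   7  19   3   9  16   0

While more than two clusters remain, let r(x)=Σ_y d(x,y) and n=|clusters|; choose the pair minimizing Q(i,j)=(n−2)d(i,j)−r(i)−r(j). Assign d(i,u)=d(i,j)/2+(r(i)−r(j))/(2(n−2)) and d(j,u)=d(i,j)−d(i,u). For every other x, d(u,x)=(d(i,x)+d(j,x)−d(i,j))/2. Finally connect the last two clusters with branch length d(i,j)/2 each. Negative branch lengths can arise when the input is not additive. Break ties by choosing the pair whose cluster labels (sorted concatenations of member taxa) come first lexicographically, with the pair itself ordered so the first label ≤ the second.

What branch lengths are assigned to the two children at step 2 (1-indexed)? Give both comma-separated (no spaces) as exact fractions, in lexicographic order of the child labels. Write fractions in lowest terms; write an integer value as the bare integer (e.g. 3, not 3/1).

step 1: merge (D,J) at d=2, Q=-146; branch lengths D→-5/3, J→11/3; new cluster DJ
  updated: d(B,DJ)=9/2, d(DJ,I)=29/2, d(DJ,L)=10, d(DJ,M)=27/2, d(DJ,O)=31/2, d(DJ,S)=13
step 2: merge (B,DJ) at d=9/2, Q=-111; branch lengths B→7/5, DJ→31/10; new cluster BDJ
  updated: d(BDJ,I)=23/2, d(BDJ,L)=19/4, d(BDJ,M)=21/2, d(BDJ,O)=31/2, d(BDJ,S)=35/4
step 3: merge (M,O) at d=7, Q=-82; branch lengths M→-5/8, O→61/8; new cluster MO
  updated: d(BDJ,MO)=19/2, d(I,MO)=21/2, d(L,MO)=5, d(MO,S)=9
step 4: merge (I,S) at d=7, Q=-207/4; branch lengths I→51/8, S→5/8; new cluster IS
  updated: d(BDJ,IS)=53/8, d(IS,L)=6, d(IS,MO)=25/4
step 5: merge (BDJ,L) at d=19/4, Q=-217/8; branch lengths BDJ→117/32, L→35/32; new cluster BDJL
  updated: d(BDJL,IS)=63/16, d(BDJL,MO)=39/8
step 6: merge (BDJL,IS) at d=63/16, Q=-241/16; branch lengths BDJL→41/32, IS→85/32; new cluster BDIJLS
  updated: d(BDIJLS,MO)=115/32
step 7: merge (BDIJLS,MO) at d=115/32; branch lengths BDIJLS→115/64, MO→115/64; new cluster BDIJLMOS
final tree: ((((B:7/5,(D:-5/3,J:11/3):31/10):117/32,L:35/32):41/32,(I:51/8,S:5/8):85/32):115/64,(M:-5/8,O:61/8):115/64)
total length: 1049/32

7/5,31/10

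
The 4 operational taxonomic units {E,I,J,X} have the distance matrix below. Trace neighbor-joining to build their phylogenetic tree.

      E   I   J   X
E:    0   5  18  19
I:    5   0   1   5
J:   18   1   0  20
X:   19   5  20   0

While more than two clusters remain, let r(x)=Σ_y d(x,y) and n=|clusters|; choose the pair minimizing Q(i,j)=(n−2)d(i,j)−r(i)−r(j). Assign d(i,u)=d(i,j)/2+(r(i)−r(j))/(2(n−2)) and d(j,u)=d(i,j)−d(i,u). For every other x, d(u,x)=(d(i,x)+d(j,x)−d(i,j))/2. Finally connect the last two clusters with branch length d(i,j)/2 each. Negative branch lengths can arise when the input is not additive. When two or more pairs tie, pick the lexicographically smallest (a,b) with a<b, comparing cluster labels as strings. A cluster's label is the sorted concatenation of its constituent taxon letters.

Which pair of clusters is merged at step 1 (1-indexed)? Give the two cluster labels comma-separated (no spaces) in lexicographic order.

E,X

step 1: merge (E,X) at d=19, Q=-48; branch lengths E→9, X→10; new cluster EX
  updated: d(EX,I)=-9/2, d(EX,J)=19/2
step 2: merge (EX,I) at d=-9/2, Q=-6; branch lengths EX→2, I→-13/2; new cluster EIX
  updated: d(EIX,J)=15/2
step 3: merge (EIX,J) at d=15/2; branch lengths EIX→15/4, J→15/4; new cluster EIJX
final tree: (((E:9,X:10):2,I:-13/2):15/4,J:15/4)
total length: 22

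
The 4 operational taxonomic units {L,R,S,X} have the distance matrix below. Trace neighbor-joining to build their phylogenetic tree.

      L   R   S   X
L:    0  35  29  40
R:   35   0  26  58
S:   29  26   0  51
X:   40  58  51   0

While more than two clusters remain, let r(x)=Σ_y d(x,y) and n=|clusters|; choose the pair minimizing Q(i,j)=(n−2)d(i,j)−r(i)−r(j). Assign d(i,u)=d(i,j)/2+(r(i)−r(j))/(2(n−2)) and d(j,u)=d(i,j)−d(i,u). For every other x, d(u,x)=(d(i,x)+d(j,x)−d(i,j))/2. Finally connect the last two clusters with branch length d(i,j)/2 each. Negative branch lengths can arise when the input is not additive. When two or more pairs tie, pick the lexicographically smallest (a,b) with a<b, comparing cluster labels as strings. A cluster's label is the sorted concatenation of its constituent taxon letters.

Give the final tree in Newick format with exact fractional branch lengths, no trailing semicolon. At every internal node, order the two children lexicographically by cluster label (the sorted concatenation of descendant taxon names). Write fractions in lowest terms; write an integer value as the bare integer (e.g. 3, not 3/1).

1. join L+X (d=40, Q=-173) ⇒ LX; edges |L|=35/4, |X|=125/4
  updated: d(LX,R)=53/2, d(LX,S)=20
2. join LX+R (d=53/2, Q=-145/2) ⇒ LRX; edges |LX|=41/4, |R|=65/4
  updated: d(LRX,S)=39/4
3. join LRX+S (d=39/4) ⇒ LRSX; edges |LRX|=39/8, |S|=39/8
final tree: (((L:35/4,X:125/4):41/4,R:65/4):39/8,S:39/8)
total length: 305/4

(((L:35/4,X:125/4):41/4,R:65/4):39/8,S:39/8)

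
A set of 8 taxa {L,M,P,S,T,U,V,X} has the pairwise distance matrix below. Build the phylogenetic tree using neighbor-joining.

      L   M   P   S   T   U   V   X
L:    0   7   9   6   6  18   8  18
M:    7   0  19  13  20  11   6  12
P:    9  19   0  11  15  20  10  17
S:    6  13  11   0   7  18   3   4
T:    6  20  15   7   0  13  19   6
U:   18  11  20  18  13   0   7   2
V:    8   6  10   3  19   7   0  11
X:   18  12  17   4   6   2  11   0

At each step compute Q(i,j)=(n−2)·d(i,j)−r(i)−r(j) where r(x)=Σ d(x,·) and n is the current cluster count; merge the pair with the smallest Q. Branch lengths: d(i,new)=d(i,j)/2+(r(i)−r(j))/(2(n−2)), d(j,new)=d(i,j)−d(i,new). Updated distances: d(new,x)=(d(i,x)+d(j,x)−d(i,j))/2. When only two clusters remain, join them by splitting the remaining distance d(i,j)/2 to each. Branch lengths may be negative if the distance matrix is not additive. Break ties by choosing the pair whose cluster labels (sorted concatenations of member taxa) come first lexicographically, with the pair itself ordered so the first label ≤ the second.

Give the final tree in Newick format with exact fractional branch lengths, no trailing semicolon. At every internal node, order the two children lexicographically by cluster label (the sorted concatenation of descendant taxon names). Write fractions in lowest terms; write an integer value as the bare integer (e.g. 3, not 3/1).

iteration 1: select U,X (d=2, Q=-147); attach at lengths (31/12, -7/12); label the merged cluster UX
  updated: d(L,UX)=17, d(M,UX)=21/2, d(P,UX)=35/2, d(S,UX)=10, d(T,UX)=17/2, d(UX,V)=8
iteration 2: select T,UX (d=17/2, Q=-209/2); attach at lengths (93/20, 77/20); label the merged cluster TUX
  updated: d(L,TUX)=29/4, d(M,TUX)=11, d(P,TUX)=12, d(S,TUX)=17/4, d(TUX,V)=37/4
iteration 3: select M,V (d=6, Q=-273/4); attach at lengths (175/32, 17/32); label the merged cluster MV
  updated: d(L,MV)=9/2, d(MV,P)=23/2, d(MV,S)=5, d(MV,TUX)=57/8
iteration 4: select S,TUX (d=17/4, Q=-353/8); attach at lengths (67/48, 137/48); label the merged cluster STUX
  updated: d(L,STUX)=9/2, d(MV,STUX)=63/16, d(P,STUX)=75/8
iteration 5: select L,P (d=9, Q=-239/8); attach at lengths (49/32, 239/32); label the merged cluster LP
  updated: d(LP,MV)=7/2, d(LP,STUX)=39/16
iteration 6: select LP,MV (d=7/2, Q=-79/8); attach at lengths (1, 5/2); label the merged cluster LMPV
  updated: d(LMPV,STUX)=23/16
iteration 7: select LMPV,STUX (d=23/16); attach at lengths (23/32, 23/32); label the merged cluster LMPSTUVX
final tree: (((L:49/32,P:239/32):1,(M:175/32,V:17/32):5/2):23/32,(S:67/48,(T:93/20,(U:31/12,X:-7/12):77/20):137/48):23/32)
total length: 555/16

(((L:49/32,P:239/32):1,(M:175/32,V:17/32):5/2):23/32,(S:67/48,(T:93/20,(U:31/12,X:-7/12):77/20):137/48):23/32)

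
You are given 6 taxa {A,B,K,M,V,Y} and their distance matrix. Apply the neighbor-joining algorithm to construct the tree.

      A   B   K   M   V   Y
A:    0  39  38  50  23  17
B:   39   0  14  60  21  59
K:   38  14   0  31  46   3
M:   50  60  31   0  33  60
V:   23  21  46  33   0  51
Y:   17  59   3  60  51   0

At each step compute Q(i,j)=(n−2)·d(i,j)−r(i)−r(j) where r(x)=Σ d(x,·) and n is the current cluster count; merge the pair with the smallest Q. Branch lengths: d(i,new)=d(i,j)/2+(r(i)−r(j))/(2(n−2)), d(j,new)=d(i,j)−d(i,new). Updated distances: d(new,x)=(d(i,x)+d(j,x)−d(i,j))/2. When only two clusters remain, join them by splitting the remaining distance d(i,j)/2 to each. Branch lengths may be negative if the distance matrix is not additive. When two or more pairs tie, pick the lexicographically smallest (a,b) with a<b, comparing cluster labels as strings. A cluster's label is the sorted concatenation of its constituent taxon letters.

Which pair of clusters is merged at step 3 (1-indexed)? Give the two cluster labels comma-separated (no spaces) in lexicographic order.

A,KY

iteration 1: select K,Y (d=3, Q=-310); attach at lengths (-23/4, 35/4); label the merged cluster KY
  updated: d(A,KY)=26, d(B,KY)=35, d(KY,M)=44, d(KY,V)=47
iteration 2: select B,V (d=21, Q=-216); attach at lengths (47/3, 16/3); label the merged cluster BV
  updated: d(A,BV)=41/2, d(BV,KY)=61/2, d(BV,M)=36
iteration 3: select A,KY (d=26, Q=-145); attach at lengths (12, 14); label the merged cluster AKY
  updated: d(AKY,BV)=25/2, d(AKY,M)=34
iteration 4: select AKY,BV (d=25/2, Q=-165/2); attach at lengths (21/4, 29/4); label the merged cluster ABKVY
  updated: d(ABKVY,M)=115/4
iteration 5: select ABKVY,M (d=115/4); attach at lengths (115/8, 115/8); label the merged cluster ABKMVY
final tree: (((A:12,(K:-23/4,Y:35/4):14):21/4,(B:47/3,V:16/3):29/4):115/8,M:115/8)
total length: 365/4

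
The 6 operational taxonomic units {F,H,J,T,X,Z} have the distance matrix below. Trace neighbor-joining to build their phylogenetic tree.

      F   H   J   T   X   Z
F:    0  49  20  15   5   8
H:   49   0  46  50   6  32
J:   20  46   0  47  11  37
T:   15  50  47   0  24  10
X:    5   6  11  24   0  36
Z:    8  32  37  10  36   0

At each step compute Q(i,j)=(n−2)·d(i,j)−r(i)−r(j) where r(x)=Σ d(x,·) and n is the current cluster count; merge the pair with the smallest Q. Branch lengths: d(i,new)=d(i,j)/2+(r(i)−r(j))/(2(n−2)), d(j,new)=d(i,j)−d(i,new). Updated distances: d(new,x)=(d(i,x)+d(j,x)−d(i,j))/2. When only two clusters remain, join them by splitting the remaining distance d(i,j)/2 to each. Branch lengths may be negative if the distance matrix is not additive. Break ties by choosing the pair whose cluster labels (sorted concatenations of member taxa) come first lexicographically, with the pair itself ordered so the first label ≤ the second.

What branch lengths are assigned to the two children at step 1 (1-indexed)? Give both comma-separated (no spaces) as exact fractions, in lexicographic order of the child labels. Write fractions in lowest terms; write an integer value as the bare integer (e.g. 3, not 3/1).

125/8,-77/8

step 1: merge (H,X) at d=6, Q=-241; branch lengths H→125/8, X→-77/8; new cluster HX
  updated: d(F,HX)=24, d(HX,J)=51/2, d(HX,T)=34, d(HX,Z)=31
step 2: merge (HX,J) at d=51/2, Q=-335/2; branch lengths HX→41/4, J→61/4; new cluster HJX
  updated: d(F,HJX)=37/4, d(HJX,T)=111/4, d(HJX,Z)=85/4
step 3: merge (F,HJX) at d=37/4, Q=-72; branch lengths F→-15/8, HJX→89/8; new cluster FHJX
  updated: d(FHJX,T)=67/4, d(FHJX,Z)=10
step 4: merge (FHJX,T) at d=67/4, Q=-147/4; branch lengths FHJX→67/8, T→67/8; new cluster FHJTX
  updated: d(FHJTX,Z)=13/8
step 5: merge (FHJTX,Z) at d=13/8; branch lengths FHJTX→13/16, Z→13/16; new cluster FHJTXZ
final tree: (((F:-15/8,((H:125/8,X:-77/8):41/4,J:61/4):89/8):67/8,T:67/8):13/16,Z:13/16)
total length: 473/8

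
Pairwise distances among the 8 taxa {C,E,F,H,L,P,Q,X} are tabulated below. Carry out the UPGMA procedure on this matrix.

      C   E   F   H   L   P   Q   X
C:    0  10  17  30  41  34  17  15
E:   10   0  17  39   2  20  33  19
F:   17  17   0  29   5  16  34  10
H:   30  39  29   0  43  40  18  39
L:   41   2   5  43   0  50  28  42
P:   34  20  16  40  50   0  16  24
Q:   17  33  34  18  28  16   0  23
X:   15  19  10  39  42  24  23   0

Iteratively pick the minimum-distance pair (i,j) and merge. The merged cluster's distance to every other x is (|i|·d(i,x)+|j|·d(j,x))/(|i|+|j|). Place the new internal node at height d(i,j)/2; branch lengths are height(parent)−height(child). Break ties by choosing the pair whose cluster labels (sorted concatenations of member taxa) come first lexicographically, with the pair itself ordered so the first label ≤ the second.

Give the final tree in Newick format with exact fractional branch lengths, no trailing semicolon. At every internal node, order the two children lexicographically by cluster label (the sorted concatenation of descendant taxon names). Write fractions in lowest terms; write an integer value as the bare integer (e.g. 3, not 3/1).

iteration 1: select E,L (d=2); attach at lengths (1, 1); label the merged cluster EL
  updated: d(C,EL)=51/2, d(EL,F)=11, d(EL,H)=41, d(EL,P)=35, d(EL,Q)=61/2, d(EL,X)=61/2
iteration 2: select F,X (d=10); attach at lengths (5, 5); label the merged cluster FX
  updated: d(C,FX)=16, d(EL,FX)=83/4, d(FX,H)=34, d(FX,P)=20, d(FX,Q)=57/2
iteration 3: select C,FX (d=16); attach at lengths (8, 3); label the merged cluster CFX
  updated: d(CFX,EL)=67/3, d(CFX,H)=98/3, d(CFX,P)=74/3, d(CFX,Q)=74/3
iteration 4: select P,Q (d=16); attach at lengths (8, 8); label the merged cluster PQ
  updated: d(CFX,PQ)=74/3, d(EL,PQ)=131/4, d(H,PQ)=29
iteration 5: select CFX,EL (d=67/3); attach at lengths (19/6, 61/6); label the merged cluster CEFLX
  updated: d(CEFLX,H)=36, d(CEFLX,PQ)=279/10
iteration 6: select CEFLX,PQ (d=279/10); attach at lengths (167/60, 119/20); label the merged cluster CEFLPQX
  updated: d(CEFLPQX,H)=34
iteration 7: select CEFLPQX,H (d=34); attach at lengths (61/20, 17); label the merged cluster CEFHLPQX
final tree: ((((C:8,(F:5,X:5):3):19/6,(E:1,L:1):61/6):167/60,(P:8,Q:8):119/20):61/20,H:17)
total length: 4867/60

((((C:8,(F:5,X:5):3):19/6,(E:1,L:1):61/6):167/60,(P:8,Q:8):119/20):61/20,H:17)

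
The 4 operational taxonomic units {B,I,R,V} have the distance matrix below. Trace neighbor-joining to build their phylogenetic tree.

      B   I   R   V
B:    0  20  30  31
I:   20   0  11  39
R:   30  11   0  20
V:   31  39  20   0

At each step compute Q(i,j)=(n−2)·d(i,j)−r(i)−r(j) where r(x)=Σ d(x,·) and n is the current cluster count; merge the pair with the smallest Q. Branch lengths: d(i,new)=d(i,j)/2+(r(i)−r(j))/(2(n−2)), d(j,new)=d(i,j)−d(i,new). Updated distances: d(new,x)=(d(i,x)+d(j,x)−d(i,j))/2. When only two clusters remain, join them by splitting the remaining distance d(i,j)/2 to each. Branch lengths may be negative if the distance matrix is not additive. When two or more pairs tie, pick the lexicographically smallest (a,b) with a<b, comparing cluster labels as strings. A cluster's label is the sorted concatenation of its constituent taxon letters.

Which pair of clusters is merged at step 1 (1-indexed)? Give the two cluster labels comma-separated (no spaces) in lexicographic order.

1. join B+I (d=20, Q=-111) ⇒ BI; edges |B|=51/4, |I|=29/4
  updated: d(BI,R)=21/2, d(BI,V)=25
2. join BI+R (d=21/2, Q=-111/2) ⇒ BIR; edges |BI|=31/4, |R|=11/4
  updated: d(BIR,V)=69/4
3. join BIR+V (d=69/4) ⇒ BIRV; edges |BIR|=69/8, |V|=69/8
final tree: (((B:51/4,I:29/4):31/4,R:11/4):69/8,V:69/8)
total length: 191/4

B,I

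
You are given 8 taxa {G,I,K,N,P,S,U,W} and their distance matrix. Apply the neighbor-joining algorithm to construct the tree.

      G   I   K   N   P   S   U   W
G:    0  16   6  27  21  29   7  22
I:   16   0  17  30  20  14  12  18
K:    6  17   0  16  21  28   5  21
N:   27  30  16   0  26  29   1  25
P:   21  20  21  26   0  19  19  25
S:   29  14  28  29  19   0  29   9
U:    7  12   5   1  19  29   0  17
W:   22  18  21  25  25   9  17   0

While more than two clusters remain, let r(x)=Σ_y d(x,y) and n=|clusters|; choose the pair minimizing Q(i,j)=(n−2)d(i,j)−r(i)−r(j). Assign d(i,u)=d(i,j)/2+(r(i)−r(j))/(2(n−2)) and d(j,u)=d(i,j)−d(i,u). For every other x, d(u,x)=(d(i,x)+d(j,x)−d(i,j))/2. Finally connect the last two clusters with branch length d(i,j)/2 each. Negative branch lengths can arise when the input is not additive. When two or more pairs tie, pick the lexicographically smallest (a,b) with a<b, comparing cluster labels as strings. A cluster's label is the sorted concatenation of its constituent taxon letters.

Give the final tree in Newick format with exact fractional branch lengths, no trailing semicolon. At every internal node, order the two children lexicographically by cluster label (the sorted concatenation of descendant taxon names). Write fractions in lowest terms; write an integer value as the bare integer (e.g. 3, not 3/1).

1. join S+W (d=9, Q=-240) ⇒ SW; edges |S|=37/6, |W|=17/6
  updated: d(G,SW)=21, d(I,SW)=23/2, d(K,SW)=20, d(N,SW)=45/2, d(P,SW)=35/2, d(SW,U)=37/2
2. join N+U (d=1, Q=-180) ⇒ NU; edges |N|=13/2, |U|=-11/2
  updated: d(G,NU)=33/2, d(I,NU)=41/2, d(K,NU)=10, d(NU,P)=22, d(NU,SW)=20
3. join G+K (d=6, Q=-261/2) ⇒ GK; edges |G|=61/16, |K|=35/16
  updated: d(GK,I)=27/2, d(GK,NU)=41/4, d(GK,P)=18, d(GK,SW)=35/2
4. join GK+NU (d=41/4, Q=-405/4) ⇒ GKNU; edges |GK|=23/8, |NU|=59/8
  updated: d(GKNU,I)=95/8, d(GKNU,P)=119/8, d(GKNU,SW)=109/8
5. join GKNU+P (d=119/8, Q=-63) ⇒ GKNPU; edges |GKNU|=71/16, |P|=167/16
  updated: d(GKNPU,I)=17/2, d(GKNPU,SW)=65/8
6. join GKNPU+I (d=17/2, Q=-225/8) ⇒ GIKNPU; edges |GKNPU|=41/16, |I|=95/16
  updated: d(GIKNPU,SW)=89/16
7. join GIKNPU+SW (d=89/16) ⇒ GIKNPSUW; edges |GIKNPU|=89/32, |SW|=89/32
final tree: (((((G:61/16,K:35/16):23/8,(N:13/2,U:-11/2):59/8):71/16,P:167/16):41/16,I:95/16):89/32,(S:37/6,W:17/6):89/32)
total length: 883/16

(((((G:61/16,K:35/16):23/8,(N:13/2,U:-11/2):59/8):71/16,P:167/16):41/16,I:95/16):89/32,(S:37/6,W:17/6):89/32)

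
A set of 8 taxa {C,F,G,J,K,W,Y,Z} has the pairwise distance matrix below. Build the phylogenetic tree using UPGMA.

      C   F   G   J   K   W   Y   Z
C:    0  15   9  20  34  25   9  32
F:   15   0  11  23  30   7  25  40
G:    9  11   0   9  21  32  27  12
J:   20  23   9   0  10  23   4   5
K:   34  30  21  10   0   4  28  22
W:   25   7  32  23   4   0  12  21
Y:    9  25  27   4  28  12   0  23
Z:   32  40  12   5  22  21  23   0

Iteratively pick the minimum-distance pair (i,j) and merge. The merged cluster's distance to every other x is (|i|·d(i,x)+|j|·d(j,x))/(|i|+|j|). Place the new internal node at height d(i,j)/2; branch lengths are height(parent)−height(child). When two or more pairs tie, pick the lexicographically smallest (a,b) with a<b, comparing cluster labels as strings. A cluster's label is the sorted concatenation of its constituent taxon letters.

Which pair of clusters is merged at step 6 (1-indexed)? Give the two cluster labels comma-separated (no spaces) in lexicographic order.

JYZ,KW

iteration 1: select J,Y (d=4); attach at lengths (2, 2); label the merged cluster JY
  updated: d(C,JY)=29/2, d(F,JY)=24, d(G,JY)=18, d(JY,K)=19, d(JY,W)=35/2, d(JY,Z)=14
iteration 2: select K,W (d=4); attach at lengths (2, 2); label the merged cluster KW
  updated: d(C,KW)=59/2, d(F,KW)=37/2, d(G,KW)=53/2, d(JY,KW)=73/4, d(KW,Z)=43/2
iteration 3: select C,G (d=9); attach at lengths (9/2, 9/2); label the merged cluster CG
  updated: d(CG,F)=13, d(CG,JY)=65/4, d(CG,KW)=28, d(CG,Z)=22
iteration 4: select CG,F (d=13); attach at lengths (2, 13/2); label the merged cluster CFG
  updated: d(CFG,JY)=113/6, d(CFG,KW)=149/6, d(CFG,Z)=28
iteration 5: select JY,Z (d=14); attach at lengths (5, 7); label the merged cluster JYZ
  updated: d(CFG,JYZ)=197/9, d(JYZ,KW)=58/3
iteration 6: select JYZ,KW (d=58/3); attach at lengths (8/3, 23/3); label the merged cluster JKWYZ
  updated: d(CFG,JKWYZ)=346/15
iteration 7: select CFG,JKWYZ (d=346/15); attach at lengths (151/30, 28/15); label the merged cluster CFGJKWYZ
final tree: (((C:9/2,G:9/2):2,F:13/2):151/30,(((J:2,Y:2):5,Z:7):8/3,(K:2,W:2):23/3):28/15)
total length: 821/15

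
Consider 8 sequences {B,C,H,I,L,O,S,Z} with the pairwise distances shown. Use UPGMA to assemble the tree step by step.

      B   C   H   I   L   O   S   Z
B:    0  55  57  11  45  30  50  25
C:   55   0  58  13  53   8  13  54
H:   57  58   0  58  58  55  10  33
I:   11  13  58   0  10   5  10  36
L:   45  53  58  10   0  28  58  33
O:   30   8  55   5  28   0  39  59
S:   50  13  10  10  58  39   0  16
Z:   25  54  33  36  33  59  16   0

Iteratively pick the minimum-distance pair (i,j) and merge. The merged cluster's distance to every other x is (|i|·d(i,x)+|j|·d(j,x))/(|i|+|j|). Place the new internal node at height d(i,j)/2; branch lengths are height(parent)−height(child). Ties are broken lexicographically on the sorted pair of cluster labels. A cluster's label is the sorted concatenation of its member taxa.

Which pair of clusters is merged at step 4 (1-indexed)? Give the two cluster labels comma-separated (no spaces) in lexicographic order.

HS,Z

1. join I+O (d=5) ⇒ IO; edges |I|=5/2, |O|=5/2
  updated: d(B,IO)=41/2, d(C,IO)=21/2, d(H,IO)=113/2, d(IO,L)=19, d(IO,S)=49/2, d(IO,Z)=95/2
2. join H+S (d=10) ⇒ HS; edges |H|=5, |S|=5
  updated: d(B,HS)=107/2, d(C,HS)=71/2, d(HS,IO)=81/2, d(HS,L)=58, d(HS,Z)=49/2
3. join C+IO (d=21/2) ⇒ CIO; edges |C|=21/4, |IO|=11/4
  updated: d(B,CIO)=32, d(CIO,HS)=233/6, d(CIO,L)=91/3, d(CIO,Z)=149/3
4. join HS+Z (d=49/2) ⇒ HSZ; edges |HS|=29/4, |Z|=49/4
  updated: d(B,HSZ)=44, d(CIO,HSZ)=382/9, d(HSZ,L)=149/3
5. join CIO+L (d=91/3) ⇒ CILO; edges |CIO|=119/12, |L|=91/6
  updated: d(B,CILO)=141/4, d(CILO,HSZ)=177/4
6. join B+CILO (d=141/4) ⇒ BCILO; edges |B|=141/8, |CILO|=59/24
  updated: d(BCILO,HSZ)=221/5
7. join BCILO+HSZ (d=221/5) ⇒ BCHILOSZ; edges |BCILO|=179/40, |HSZ|=197/20
final tree: ((B:141/8,((C:21/4,(I:5/2,O:5/2):11/4):119/12,L:91/6):59/24):179/40,((H:5,S:5):29/4,Z:49/4):197/20)
total length: 12239/120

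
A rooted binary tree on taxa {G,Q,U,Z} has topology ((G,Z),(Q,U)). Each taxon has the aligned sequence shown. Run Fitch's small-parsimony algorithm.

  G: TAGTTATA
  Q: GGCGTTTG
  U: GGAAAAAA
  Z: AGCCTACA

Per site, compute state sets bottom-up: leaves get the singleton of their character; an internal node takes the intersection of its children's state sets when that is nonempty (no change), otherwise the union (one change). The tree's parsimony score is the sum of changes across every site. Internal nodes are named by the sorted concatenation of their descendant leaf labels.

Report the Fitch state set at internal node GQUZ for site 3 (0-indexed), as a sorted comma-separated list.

A,C,G,T

[col 0] GZ: children G:{T}, Z:{A} ∪→ {A,T}; cost 1
[col 0] QU: children Q:{G}, U:{G} ∩→ {G}; cost 0
[col 0] GQUZ: children GZ:{A,T}, QU:{G} ∪→ {A,G,T}; cost 1
[col 1] GZ: children G:{A}, Z:{G} ∪→ {A,G}; cost 1
[col 1] QU: children Q:{G}, U:{G} ∩→ {G}; cost 0
[col 1] GQUZ: children GZ:{A,G}, QU:{G} ∩→ {G}; cost 0
[col 2] GZ: children G:{G}, Z:{C} ∪→ {C,G}; cost 1
[col 2] QU: children Q:{C}, U:{A} ∪→ {A,C}; cost 1
[col 2] GQUZ: children GZ:{C,G}, QU:{A,C} ∩→ {C}; cost 0
[col 3] GZ: children G:{T}, Z:{C} ∪→ {C,T}; cost 1
[col 3] QU: children Q:{G}, U:{A} ∪→ {A,G}; cost 1
[col 3] GQUZ: children GZ:{C,T}, QU:{A,G} ∪→ {A,C,G,T}; cost 1
[col 4] GZ: children G:{T}, Z:{T} ∩→ {T}; cost 0
[col 4] QU: children Q:{T}, U:{A} ∪→ {A,T}; cost 1
[col 4] GQUZ: children GZ:{T}, QU:{A,T} ∩→ {T}; cost 0
[col 5] GZ: children G:{A}, Z:{A} ∩→ {A}; cost 0
[col 5] QU: children Q:{T}, U:{A} ∪→ {A,T}; cost 1
[col 5] GQUZ: children GZ:{A}, QU:{A,T} ∩→ {A}; cost 0
[col 6] GZ: children G:{T}, Z:{C} ∪→ {C,T}; cost 1
[col 6] QU: children Q:{T}, U:{A} ∪→ {A,T}; cost 1
[col 6] GQUZ: children GZ:{C,T}, QU:{A,T} ∩→ {T}; cost 0
[col 7] GZ: children G:{A}, Z:{A} ∩→ {A}; cost 0
[col 7] QU: children Q:{G}, U:{A} ∪→ {A,G}; cost 1
[col 7] GQUZ: children GZ:{A}, QU:{A,G} ∩→ {A}; cost 0
per-site changes: [2, 1, 2, 3, 1, 1, 2, 1]; total = 13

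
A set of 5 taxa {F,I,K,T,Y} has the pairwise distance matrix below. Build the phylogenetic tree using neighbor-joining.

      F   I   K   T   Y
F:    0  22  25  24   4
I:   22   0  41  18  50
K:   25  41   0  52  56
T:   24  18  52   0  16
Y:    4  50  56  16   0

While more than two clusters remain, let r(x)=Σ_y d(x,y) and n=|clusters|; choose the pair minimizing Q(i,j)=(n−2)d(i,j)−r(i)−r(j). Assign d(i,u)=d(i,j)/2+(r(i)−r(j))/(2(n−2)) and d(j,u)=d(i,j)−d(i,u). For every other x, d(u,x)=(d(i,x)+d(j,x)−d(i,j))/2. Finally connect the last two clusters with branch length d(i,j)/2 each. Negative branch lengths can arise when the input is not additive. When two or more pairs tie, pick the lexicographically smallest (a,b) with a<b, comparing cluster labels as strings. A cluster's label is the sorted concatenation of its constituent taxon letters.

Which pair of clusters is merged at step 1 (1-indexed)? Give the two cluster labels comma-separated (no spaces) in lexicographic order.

F,Y

1. join F+Y (d=4, Q=-189) ⇒ FY; edges |F|=-13/2, |Y|=21/2
  updated: d(FY,I)=34, d(FY,K)=77/2, d(FY,T)=18
2. join FY+K (d=77/2, Q=-145) ⇒ FKY; edges |FY|=9, |K|=59/2
  updated: d(FKY,I)=73/4, d(FKY,T)=63/4
3. join FKY+I (d=73/4, Q=-52) ⇒ FIKY; edges |FKY|=8, |I|=41/4
  updated: d(FIKY,T)=31/4
4. join FIKY+T (d=31/4) ⇒ FIKTY; edges |FIKY|=31/8, |T|=31/8
final tree: ((((F:-13/2,Y:21/2):9,K:59/2):8,I:41/4):31/8,T:31/8)
total length: 137/2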